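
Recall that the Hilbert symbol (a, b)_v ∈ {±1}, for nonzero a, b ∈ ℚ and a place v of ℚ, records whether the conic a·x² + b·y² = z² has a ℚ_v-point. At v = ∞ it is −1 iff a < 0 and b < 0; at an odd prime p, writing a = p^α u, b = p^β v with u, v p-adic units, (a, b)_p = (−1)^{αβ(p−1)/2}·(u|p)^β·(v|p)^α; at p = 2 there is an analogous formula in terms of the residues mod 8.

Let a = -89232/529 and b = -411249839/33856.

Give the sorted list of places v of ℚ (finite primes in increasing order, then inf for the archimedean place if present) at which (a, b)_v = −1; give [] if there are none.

(a, b) ≡ (-33, -119) mod (ℚ^×)²; places V = {2, 3, 7, 11, 13, 17, 23, ∞}.
(a,b)_17: α=0, u≡9; β=1, v≡6 (mod 17); (9|17)=+1, (6|17)=-1; sign (−1)^0·+1^1·-1^0 = +1.
(a,b)_3: α=1, u≡1; β=0, v≡1 (mod 3); (1|3)=+1, (1|3)=+1; sign (−1)^0·+1^0·+1^1 = +1.
(a,b)_23: α=-2, u≡8; β=-2, v≡22 (mod 23); (8|23)=+1, (22|23)=-1; sign (−1)^0·+1^-2·-1^-2 = +1.
(a,b)_7: α=0, u≡1; β=1, v≡2 (mod 7); (1|7)=+1, (2|7)=+1; sign (−1)^0·+1^1·+1^0 = +1.
(a,b)_2: α=4, β=-6; u≡7, v≡1 (mod 8); ε(u)ε(v)=1·0, αω(v)=4·0, βω(u)=-6·0; sum ≡ 0  ⇒  +1.
(a,b)_13: α=2, u≡2; β=4, v≡11 (mod 13); (2|13)=-1, (11|13)=-1; sign (−1)^0·-1^4·-1^2 = +1.
(a,b)_11: α=1, u≡6; β=2, v≡6 (mod 11); (6|11)=-1, (6|11)=-1; sign (−1)^0·-1^2·-1^1 = -1.
(a,b)_∞: sgn(-33)=−, sgn(-119)=−, so -1.
(-33, -119 / ℚ) ramifies at {11, ∞}: a division algebra.

[11, inf]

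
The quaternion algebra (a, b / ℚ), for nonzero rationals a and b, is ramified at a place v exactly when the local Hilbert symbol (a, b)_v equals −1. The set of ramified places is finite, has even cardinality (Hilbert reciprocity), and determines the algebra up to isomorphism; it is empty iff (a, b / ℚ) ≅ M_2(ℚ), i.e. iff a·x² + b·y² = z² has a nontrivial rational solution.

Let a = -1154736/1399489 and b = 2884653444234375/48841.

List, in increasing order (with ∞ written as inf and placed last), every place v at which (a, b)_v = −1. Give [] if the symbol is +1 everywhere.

(a, b) ≡ (-11, 319) mod (ℚ^×)²; places V = {2, 3, 5, 7, 11, 13, 17, 29, ∞}.
(a,b)_7: α=-2, u≡5; β=0, v≡1 (mod 7); (5|7)=-1, (1|7)=+1; sign (−1)^0·-1^0·+1^-2 = +1.
(a,b)_3: α=8, u≡1; β=14, v≡1 (mod 3); (1|3)=+1, (1|3)=+1; sign (−1)^0·+1^14·+1^8 = +1.
(a,b)_2: α=4, β=0; u≡5, v≡7 (mod 8); ε(u)ε(v)=0·1, αω(v)=4·0, βω(u)=0·1; sum ≡ 0  ⇒  +1.
(a,b)_5: α=0, u≡1; β=6, v≡1 (mod 5); (1|5)=+1, (1|5)=+1; sign (−1)^0·+1^6·+1^0 = +1.
(a,b)_13: α=-4, u≡8; β=-2, v≡7 (mod 13); (8|13)=-1, (7|13)=-1; sign (−1)^0·-1^-2·-1^-4 = +1.
(a,b)_∞: sgn(-11)=−, sgn(319)=+, so +1.
(a,b)_29: α=0, u≡27; β=1, v≡8 (mod 29); (27|29)=-1, (8|29)=-1; sign (−1)^0·-1^1·-1^0 = -1.
(a,b)_17: α=0, u≡14; β=-2, v≡15 (mod 17); (14|17)=-1, (15|17)=+1; sign (−1)^0·-1^-2·+1^0 = +1.
(a,b)_11: α=1, u≡10; β=3, v≡8 (mod 11); (10|11)=-1, (8|11)=-1; sign (−1)^1·-1^3·-1^1 = -1.
|Ram(-11, 319)| = 2, even; anisotropic at {11, 29}.

[11, 29]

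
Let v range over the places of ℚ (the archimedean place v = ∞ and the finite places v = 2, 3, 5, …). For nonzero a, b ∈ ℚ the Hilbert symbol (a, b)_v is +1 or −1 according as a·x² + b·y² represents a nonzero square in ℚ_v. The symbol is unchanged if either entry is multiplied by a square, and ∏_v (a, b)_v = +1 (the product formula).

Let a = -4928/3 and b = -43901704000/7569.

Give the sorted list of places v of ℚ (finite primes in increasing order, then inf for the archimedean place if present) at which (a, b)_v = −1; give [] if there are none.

(a, b) ≡ (-231, -226765) mod (ℚ^×)²; places V = {2, 3, 5, 7, 11, 19, 29, 31, ∞}.
(a,b)_19: α=0, u≡4; β=1, v≡7 (mod 19); (4|19)=+1, (7|19)=+1; sign (−1)^0·+1^1·+1^0 = +1.
(a,b)_5: α=0, u≡4; β=3, v≡2 (mod 5); (4|5)=+1, (2|5)=-1; sign (−1)^0·+1^3·-1^0 = +1.
(a,b)_∞: sgn(-231)=−, sgn(-226765)=−, so -1.
(a,b)_7: α=1, u≡1; β=1, v≡4 (mod 7); (1|7)=+1, (4|7)=+1; sign (−1)^1·+1^1·+1^1 = -1.
(a,b)_3: α=-1, u≡1; β=-2, v≡2 (mod 3); (1|3)=+1, (2|3)=-1; sign (−1)^0·+1^-2·-1^-1 = -1.
(a,b)_11: α=1, u≡1; β=3, v≡6 (mod 11); (1|11)=+1, (6|11)=-1; sign (−1)^1·+1^3·-1^1 = +1.
(a,b)_29: α=0, u≡20; β=-2, v≡3 (mod 29); (20|29)=+1, (3|29)=-1; sign (−1)^0·+1^-2·-1^0 = +1.
(a,b)_31: α=0, u≡21; β=1, v≡1 (mod 31); (21|31)=-1, (1|31)=+1; sign (−1)^0·-1^1·+1^0 = -1.
(a,b)_2: α=6, β=6; u≡1, v≡3 (mod 8); ε(u)ε(v)=0·1, αω(v)=6·1, βω(u)=6·0; sum ≡ 0  ⇒  +1.
|Ram(-231, -226765)| = 4, even; anisotropic at {3, 7, 31, ∞}.

[3, 7, 31, inf]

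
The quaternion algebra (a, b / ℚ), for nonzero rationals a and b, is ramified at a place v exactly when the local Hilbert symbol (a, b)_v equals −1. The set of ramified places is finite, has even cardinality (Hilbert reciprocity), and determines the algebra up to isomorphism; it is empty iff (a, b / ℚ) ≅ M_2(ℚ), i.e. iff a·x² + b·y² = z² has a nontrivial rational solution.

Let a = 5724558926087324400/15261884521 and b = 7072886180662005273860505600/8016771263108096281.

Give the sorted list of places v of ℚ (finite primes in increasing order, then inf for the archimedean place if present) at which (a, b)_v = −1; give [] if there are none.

Mod squares: a ≡ 51359, b ≡ 975821. Check v ∈ {∞, 2, 3, 5, 7, 11, 13, 17, 19, 23, 29, 41, 43}.
v=29: a=29^1·(≡18), b=29^1·(≡4) mod 29; (18|29)=-1, (4|29)=+1; (−1)^{1·1·14}·(-1)^1·(+1)^1 = -1.
v=2: v_2(a)=4, v_2(b)=18; units ≡ 7, 5 (mod 8); ε·ε+αω+βω = 1·0+4·1+18·0 ≡ 0  ⇒  (a,b)_2 = +1.
v=19: a=19^2·(≡12), b=19^3·(≡14) mod 19; (12|19)=-1, (14|19)=-1; (−1)^{2·3·9}·(-1)^3·(-1)^2 = -1.
v=5: a=5^2·(≡1), b=5^2·(≡4) mod 5; (1|5)=+1, (4|5)=+1; (−1)^{2·2·2}·(+1)^2·(+1)^2 = +1.
v=41: a=41^0·(≡11), b=41^-2·(≡1) mod 41; (11|41)=-1, (1|41)=+1; (−1)^{0·-2·20}·(-1)^-2·(+1)^0 = +1.
v=∞: 51359 > 0 and 975821 > 0  ⇒  (a,b)_∞ = +1.
v=11: a=11^1·(≡9), b=11^1·(≡2) mod 11; (9|11)=+1, (2|11)=-1; (−1)^{1·1·5}·(+1)^1·(-1)^1 = +1.
v=3: a=3^8·(≡2), b=3^12·(≡2) mod 3; (2|3)=-1, (2|3)=-1; (−1)^{8·12·1}·(-1)^12·(-1)^8 = +1.
v=13: a=13^-4·(≡10), b=13^-6·(≡2) mod 13; (10|13)=+1, (2|13)=-1; (−1)^{-4·-6·6}·(+1)^-6·(-1)^-4 = +1.
v=43: a=43^-2·(≡17), b=43^-4·(≡12) mod 43; (17|43)=+1, (12|43)=-1; (−1)^{-2·-4·21}·(+1)^-4·(-1)^-2 = +1.
v=17: a=17^-2·(≡9), b=17^-2·(≡4) mod 17; (9|17)=+1, (4|17)=+1; (−1)^{-2·-2·8}·(+1)^-2·(+1)^-2 = +1.
v=7: a=7^7·(≡4), b=7^9·(≡5) mod 7; (4|7)=+1, (5|7)=-1; (−1)^{7·9·3}·(+1)^9·(-1)^7 = +1.
v=23: a=23^1·(≡8), b=23^1·(≡5) mod 23; (8|23)=+1, (5|23)=-1; (−1)^{1·1·11}·(+1)^1·(-1)^1 = +1.
|Ram(51359, 975821)| = 2, even; anisotropic at {19, 29}.

[19, 29]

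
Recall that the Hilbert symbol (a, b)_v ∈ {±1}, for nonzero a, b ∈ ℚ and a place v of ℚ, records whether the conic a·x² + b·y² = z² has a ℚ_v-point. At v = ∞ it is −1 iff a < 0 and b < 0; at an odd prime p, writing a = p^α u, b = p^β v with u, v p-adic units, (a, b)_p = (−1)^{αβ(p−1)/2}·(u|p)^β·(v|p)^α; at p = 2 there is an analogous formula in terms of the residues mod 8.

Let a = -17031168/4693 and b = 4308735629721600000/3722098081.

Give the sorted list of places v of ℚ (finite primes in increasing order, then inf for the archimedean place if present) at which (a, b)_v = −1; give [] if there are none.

(a, b) ≡ (-6006, 10) mod (ℚ^×)²; places V = {2, 3, 5, 7, 11, 13, 19, 37, ∞}.
(a,b)_7: α=1, u≡5; β=2, v≡6 (mod 7); (5|7)=-1, (6|7)=-1; sign (−1)^0·-1^2·-1^1 = -1.
(a,b)_37: α=0, u≡36; β=2, v≡1 (mod 37); (36|37)=+1, (1|37)=+1; sign (−1)^0·+1^2·+1^0 = +1.
(a,b)_3: α=3, u≡2; β=4, v≡1 (mod 3); (2|3)=-1, (1|3)=+1; sign (−1)^0·-1^4·+1^3 = +1.
(a,b)_13: α=-1, u≡8; β=-4, v≡3 (mod 13); (8|13)=-1, (3|13)=+1; sign (−1)^0·-1^-4·+1^-1 = +1.
(a,b)_∞: sgn(-6006)=−, sgn(10)=+, so +1.
(a,b)_19: α=-2, u≡4; β=-4, v≡14 (mod 19); (4|19)=+1, (14|19)=-1; sign (−1)^0·+1^-4·-1^-2 = +1.
(a,b)_11: α=1, u≡4; β=2, v≡10 (mod 11); (4|11)=+1, (10|11)=-1; sign (−1)^0·+1^2·-1^1 = -1.
(a,b)_2: α=13, β=21; u≡5, v≡5 (mod 8); ε(u)ε(v)=0·0, αω(v)=13·1, βω(u)=21·1; sum ≡ 0  ⇒  +1.
(a,b)_5: α=0, u≡4; β=5, v≡2 (mod 5); (4|5)=+1, (2|5)=-1; sign (−1)^0·+1^5·-1^0 = +1.
Ram(-6006, 10) = {7, 11}; no ℚ_7-point on the conic.

[7, 11]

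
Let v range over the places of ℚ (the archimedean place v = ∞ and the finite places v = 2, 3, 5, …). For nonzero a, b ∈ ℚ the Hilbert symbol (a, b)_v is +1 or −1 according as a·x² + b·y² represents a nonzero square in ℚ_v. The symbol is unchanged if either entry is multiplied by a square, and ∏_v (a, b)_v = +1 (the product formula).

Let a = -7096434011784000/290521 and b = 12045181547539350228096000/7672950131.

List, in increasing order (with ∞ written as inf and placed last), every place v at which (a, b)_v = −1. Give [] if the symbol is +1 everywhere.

Mod squares: a ≡ -1885, b ≡ 335264215. Check v ∈ {∞, 2, 3, 5, 7, 11, 13, 19, 23, 29, 37}.
v=29: a=29^1·(≡20), b=29^1·(≡14) mod 29; (20|29)=+1, (14|29)=-1; (−1)^{1·1·14}·(+1)^1·(-1)^1 = -1.
v=7: a=7^-4·(≡6), b=7^-8·(≡6) mod 7; (6|7)=-1, (6|7)=-1; (−1)^{-4·-8·3}·(-1)^-8·(-1)^-4 = +1.
v=3: a=3^2·(≡2), b=3^10·(≡1) mod 3; (2|3)=-1, (1|3)=+1; (−1)^{2·10·1}·(-1)^10·(+1)^2 = +1.
v=37: a=37^2·(≡18), b=37^3·(≡22) mod 37; (18|37)=-1, (22|37)=-1; (−1)^{2·3·18}·(-1)^3·(-1)^2 = -1.
v=11: a=11^-2·(≡6), b=11^-3·(≡6) mod 11; (6|11)=-1, (6|11)=-1; (−1)^{-2·-3·5}·(-1)^-3·(-1)^-2 = -1.
v=19: a=19^2·(≡3), b=19^3·(≡12) mod 19; (3|19)=-1, (12|19)=-1; (−1)^{2·3·9}·(-1)^3·(-1)^2 = -1.
v=5: a=5^3·(≡3), b=5^3·(≡3) mod 5; (3|5)=-1, (3|5)=-1; (−1)^{3·3·2}·(-1)^3·(-1)^3 = +1.
v=23: a=23^2·(≡2), b=23^3·(≡18) mod 23; (2|23)=+1, (18|23)=+1; (−1)^{2·3·11}·(+1)^3·(+1)^2 = +1.
v=∞: -1885 < 0 and 335264215 > 0  ⇒  (a,b)_∞ = +1.
v=2: v_2(a)=6, v_2(b)=10; units ≡ 3, 7 (mod 8); ε·ε+αω+βω = 1·1+6·0+10·1 ≡ 1  ⇒  (a,b)_2 = -1.
v=13: a=13^1·(≡2), b=13^1·(≡4) mod 13; (2|13)=-1, (4|13)=+1; (−1)^{1·1·6}·(-1)^1·(+1)^1 = -1.
|Ram(-1885, 335264215)| = 6, even; anisotropic at {2, 11, 13, 19, 29, 37}.

[2, 11, 13, 19, 29, 37]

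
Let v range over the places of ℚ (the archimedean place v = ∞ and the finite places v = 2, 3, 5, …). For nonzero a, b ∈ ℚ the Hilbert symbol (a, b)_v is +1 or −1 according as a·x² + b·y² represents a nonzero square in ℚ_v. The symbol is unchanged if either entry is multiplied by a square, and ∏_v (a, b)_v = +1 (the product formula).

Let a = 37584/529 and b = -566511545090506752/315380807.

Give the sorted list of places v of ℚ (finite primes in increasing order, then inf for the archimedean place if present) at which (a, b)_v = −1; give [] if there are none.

[29, 43]

(a, b) ≡ (29, -28681) mod (ℚ^×)²; places V = {2, 3, 7, 11, 23, 29, 43, ∞}.
(a,b)_7: α=0, u≡2; β=-2, v≡3 (mod 7); (2|7)=+1, (3|7)=-1; sign (−1)^0·+1^-2·-1^0 = +1.
(a,b)_29: α=1, u≡7; β=5, v≡21 (mod 29); (7|29)=+1, (21|29)=-1; sign (−1)^0·+1^5·-1^1 = -1.
(a,b)_∞: sgn(29)=+, sgn(-28681)=−, so +1.
(a,b)_23: α=-2, u≡2; β=-5, v≡8 (mod 23); (2|23)=+1, (8|23)=+1; sign (−1)^0·+1^-5·+1^-2 = +1.
(a,b)_2: α=4, β=16; u≡5, v≡7 (mod 8); ε(u)ε(v)=0·1, αω(v)=4·0, βω(u)=16·1; sum ≡ 0  ⇒  +1.
(a,b)_3: α=4, u≡2; β=4, v≡2 (mod 3); (2|3)=-1, (2|3)=-1; sign (−1)^0·-1^4·-1^4 = +1.
(a,b)_43: α=0, u≡20; β=1, v≡15 (mod 43); (20|43)=-1, (15|43)=+1; sign (−1)^0·-1^1·+1^0 = -1.
(a,b)_11: α=0, u≡8; β=2, v≡6 (mod 11); (8|11)=-1, (6|11)=-1; sign (−1)^0·-1^2·-1^0 = +1.
Ram(29, -28681) = {29, 43}; no ℚ_29-point on the conic.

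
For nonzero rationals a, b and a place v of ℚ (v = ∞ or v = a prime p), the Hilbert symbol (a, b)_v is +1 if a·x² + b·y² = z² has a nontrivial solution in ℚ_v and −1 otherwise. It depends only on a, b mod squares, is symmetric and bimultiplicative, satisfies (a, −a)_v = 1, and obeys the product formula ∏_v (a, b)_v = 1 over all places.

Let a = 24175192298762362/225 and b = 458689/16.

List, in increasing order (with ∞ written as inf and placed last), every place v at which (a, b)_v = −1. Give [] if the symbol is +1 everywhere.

(a, b) ≡ (328042, 9361) mod (ℚ^×)²; places V = {2, 3, 5, 7, 11, 13, 23, 29, 31, 37, ∞}.
(a,b)_2: α=1, β=-4; u≡5, v≡1 (mod 8); ε(u)ε(v)=0·0, αω(v)=1·0, βω(u)=-4·1; sum ≡ 0  ⇒  +1.
(a,b)_∞: sgn(328042)=+, sgn(9361)=+, so +1.
(a,b)_5: α=-2, u≡3; β=0, v≡4 (mod 5); (3|5)=-1, (4|5)=+1; sign (−1)^0·-1^0·+1^-2 = +1.
(a,b)_37: α=3, u≡15; β=1, v≡14 (mod 37); (15|37)=-1, (14|37)=-1; sign (−1)^0·-1^1·-1^3 = +1.
(a,b)_13: α=1, u≡12; β=0, v≡12 (mod 13); (12|13)=+1, (12|13)=+1; sign (−1)^0·+1^0·+1^1 = +1.
(a,b)_3: α=-2, u≡1; β=0, v≡1 (mod 3); (1|3)=+1, (1|3)=+1; sign (−1)^0·+1^0·+1^-2 = +1.
(a,b)_7: α=0, u≡4; β=2, v≡1 (mod 7); (4|7)=+1, (1|7)=+1; sign (−1)^0·+1^2·+1^0 = +1.
(a,b)_23: α=2, u≡4; β=1, v≡3 (mod 23); (4|23)=+1, (3|23)=+1; sign (−1)^0·+1^1·+1^2 = +1.
(a,b)_29: α=2, u≡6; β=0, v≡7 (mod 29); (6|29)=+1, (7|29)=+1; sign (−1)^0·+1^0·+1^2 = +1.
(a,b)_11: α=3, u≡5; β=1, v≡4 (mod 11); (5|11)=+1, (4|11)=+1; sign (−1)^1·+1^1·+1^3 = -1.
(a,b)_31: α=1, u≡21; β=0, v≡26 (mod 31); (21|31)=-1, (26|31)=-1; sign (−1)^0·-1^0·-1^1 = -1.
(328042, 9361 / ℚ) ramifies at {11, 31}: a division algebra.

[11, 31]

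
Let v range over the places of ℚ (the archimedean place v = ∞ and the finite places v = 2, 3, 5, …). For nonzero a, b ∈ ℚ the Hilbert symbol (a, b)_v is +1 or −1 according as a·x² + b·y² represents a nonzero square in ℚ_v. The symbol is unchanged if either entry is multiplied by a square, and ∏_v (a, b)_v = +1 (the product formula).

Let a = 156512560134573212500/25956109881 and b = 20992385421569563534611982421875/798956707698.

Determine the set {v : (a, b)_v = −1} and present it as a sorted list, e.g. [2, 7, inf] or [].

(a, b) ≡ (19285, 8246) mod (ℚ^×)²; places V = {2, 3, 5, 7, 13, 17, 19, 23, 29, 31, ∞}.
(a,b)_19: α=5, u≡2; β=7, v≡7 (mod 19); (2|19)=-1, (7|19)=+1; sign (−1)^1·-1^7·+1^5 = +1.
(a,b)_23: α=2, u≡10; β=4, v≡3 (mod 23); (10|23)=-1, (3|23)=+1; sign (−1)^0·-1^4·+1^2 = +1.
(a,b)_∞: sgn(19285)=+, sgn(8246)=+, so +1.
(a,b)_7: α=3, u≡4; β=3, v≡4 (mod 7); (4|7)=+1, (4|7)=+1; sign (−1)^1·+1^3·+1^3 = -1.
(a,b)_13: α=-2, u≡7; β=0, v≡1 (mod 13); (7|13)=-1, (1|13)=+1; sign (−1)^0·-1^0·+1^-2 = +1.
(a,b)_3: α=-12, u≡1; β=-14, v≡2 (mod 3); (1|3)=+1, (2|3)=-1; sign (−1)^0·+1^-14·-1^-12 = +1.
(a,b)_5: α=5, u≡3; β=10, v≡4 (mod 5); (3|5)=-1, (4|5)=+1; sign (−1)^0·-1^10·+1^5 = +1.
(a,b)_17: α=-2, u≡5; β=-4, v≡8 (mod 17); (5|17)=-1, (8|17)=+1; sign (−1)^0·-1^-4·+1^-2 = +1.
(a,b)_31: α=2, u≡23; β=3, v≡8 (mod 31); (23|31)=-1, (8|31)=+1; sign (−1)^0·-1^3·+1^2 = -1.
(a,b)_29: α=1, u≡14; β=2, v≡10 (mod 29); (14|29)=-1, (10|29)=-1; sign (−1)^0·-1^2·-1^1 = -1.
(a,b)_2: α=2, β=-1; u≡5, v≡3 (mod 8); ε(u)ε(v)=0·1, αω(v)=2·1, βω(u)=-1·1; sum ≡ 1  ⇒  -1.
Ram(19285, 8246) = {2, 7, 29, 31}; no ℚ_2-point on the conic.

[2, 7, 29, 31]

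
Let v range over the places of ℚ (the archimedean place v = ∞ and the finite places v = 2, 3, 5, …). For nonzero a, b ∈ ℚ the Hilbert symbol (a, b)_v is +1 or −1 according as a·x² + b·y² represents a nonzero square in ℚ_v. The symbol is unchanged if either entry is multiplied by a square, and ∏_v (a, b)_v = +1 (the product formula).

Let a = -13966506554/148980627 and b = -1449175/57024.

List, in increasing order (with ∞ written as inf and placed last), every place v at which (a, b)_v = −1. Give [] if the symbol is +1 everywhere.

(a, b) ≡ (-78, -77) mod (ℚ^×)²; places V = {2, 3, 5, 7, 11, 13, 29, 43, ∞}.
(a,b)_∞: sgn(-78)=−, sgn(-77)=−, so -1.
(a,b)_5: α=0, u≡3; β=2, v≡2 (mod 5); (3|5)=-1, (2|5)=-1; sign (−1)^0·-1^2·-1^0 = +1.
(a,b)_43: α=2, u≡19; β=0, v≡9 (mod 43); (19|43)=-1, (9|43)=+1; sign (−1)^0·-1^0·+1^2 = +1.
(a,b)_13: α=1, u≡6; β=2, v≡3 (mod 13); (6|13)=-1, (3|13)=+1; sign (−1)^0·-1^2·+1^1 = +1.
(a,b)_29: α=-2, u≡13; β=0, v≡10 (mod 29); (13|29)=+1, (10|29)=-1; sign (−1)^0·+1^0·-1^-2 = +1.
(a,b)_3: α=-11, u≡1; β=-4, v≡1 (mod 3); (1|3)=+1, (1|3)=+1; sign (−1)^0·+1^-4·+1^-11 = +1.
(a,b)_7: α=4, u≡5; β=3, v≡5 (mod 7); (5|7)=-1, (5|7)=-1; sign (−1)^0·-1^3·-1^4 = -1.
(a,b)_11: α=2, u≡8; β=-1, v≡3 (mod 11); (8|11)=-1, (3|11)=+1; sign (−1)^0·-1^-1·+1^2 = -1.
(a,b)_2: α=1, β=-6; u≡1, v≡3 (mod 8); ε(u)ε(v)=0·1, αω(v)=1·1, βω(u)=-6·0; sum ≡ 1  ⇒  -1.
Ram(-78, -77) = {2, 7, 11, ∞}; no ℚ_2-point on the conic.

[2, 7, 11, inf]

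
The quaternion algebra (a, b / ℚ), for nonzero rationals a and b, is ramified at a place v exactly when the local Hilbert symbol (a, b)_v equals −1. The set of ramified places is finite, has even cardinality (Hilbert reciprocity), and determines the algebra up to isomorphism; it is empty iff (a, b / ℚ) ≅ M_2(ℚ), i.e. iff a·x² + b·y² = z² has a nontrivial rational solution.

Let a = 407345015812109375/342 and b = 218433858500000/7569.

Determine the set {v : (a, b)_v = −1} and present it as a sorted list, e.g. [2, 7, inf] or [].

[7, 31]

(a, b) ≡ (1179178, 26) mod (ℚ^×)²; places V = {2, 3, 5, 7, 11, 13, 17, 19, 29, 31, ∞}.
(a,b)_7: α=1, u≡6; β=0, v≡5 (mod 7); (6|7)=-1, (5|7)=-1; sign (−1)^0·-1^0·-1^1 = -1.
(a,b)_13: α=1, u≡2; β=1, v≡11 (mod 13); (2|13)=-1, (11|13)=-1; sign (−1)^0·-1^1·-1^1 = +1.
(a,b)_5: α=8, u≡2; β=6, v≡1 (mod 5); (2|5)=-1, (1|5)=+1; sign (−1)^0·-1^6·+1^8 = +1.
(a,b)_29: α=0, u≡22; β=-2, v≡27 (mod 29); (22|29)=+1, (27|29)=-1; sign (−1)^0·+1^-2·-1^0 = +1.
(a,b)_∞: sgn(1179178)=+, sgn(26)=+, so +1.
(a,b)_17: α=2, u≡14; β=2, v≡4 (mod 17); (14|17)=-1, (4|17)=+1; sign (−1)^0·-1^2·+1^2 = +1.
(a,b)_3: α=-2, u≡1; β=-2, v≡2 (mod 3); (1|3)=+1, (2|3)=-1; sign (−1)^0·+1^-2·-1^-2 = +1.
(a,b)_11: α=3, u≡9; β=2, v≡1 (mod 11); (9|11)=+1, (1|11)=+1; sign (−1)^0·+1^2·+1^3 = +1.
(a,b)_19: α=-1, u≡12; β=0, v≡11 (mod 19); (12|19)=-1, (11|19)=+1; sign (−1)^0·-1^0·+1^-1 = +1.
(a,b)_31: α=3, u≡8; β=2, v≡15 (mod 31); (8|31)=+1, (15|31)=-1; sign (−1)^0·+1^2·-1^3 = -1.
(a,b)_2: α=-1, β=5; u≡5, v≡5 (mod 8); ε(u)ε(v)=0·0, αω(v)=-1·1, βω(u)=5·1; sum ≡ 0  ⇒  +1.
(1179178, 26 / ℚ) ramifies at {7, 31}: a division algebra.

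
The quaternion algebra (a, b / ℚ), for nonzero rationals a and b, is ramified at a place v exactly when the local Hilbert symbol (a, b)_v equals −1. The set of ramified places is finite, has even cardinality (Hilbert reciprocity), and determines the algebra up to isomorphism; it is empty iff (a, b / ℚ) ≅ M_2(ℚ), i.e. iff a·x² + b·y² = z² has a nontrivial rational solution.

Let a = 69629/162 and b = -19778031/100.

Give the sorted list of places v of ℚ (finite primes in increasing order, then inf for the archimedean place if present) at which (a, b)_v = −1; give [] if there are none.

[13, 29, 31, 41]

Mod squares: a ≡ 58, b ≡ -2197559. Check v ∈ {∞, 2, 3, 5, 7, 13, 19, 29, 31, 41}.
v=3: a=3^-4·(≡1), b=3^2·(≡1) mod 3; (1|3)=+1, (1|3)=+1; (−1)^{-4·2·1}·(+1)^2·(+1)^-4 = +1.
v=2: v_2(a)=-1, v_2(b)=-2; units ≡ 5, 1 (mod 8); ε·ε+αω+βω = 0·0+-1·0+-2·1 ≡ 0  ⇒  (a,b)_2 = +1.
v=7: a=7^4·(≡1), b=7^1·(≡6) mod 7; (1|7)=+1, (6|7)=-1; (−1)^{4·1·3}·(+1)^1·(-1)^4 = +1.
v=31: a=31^0·(≡27), b=31^1·(≡28) mod 31; (27|31)=-1, (28|31)=+1; (−1)^{0·1·15}·(-1)^1·(+1)^0 = -1.
v=13: a=13^0·(≡11), b=13^1·(≡9) mod 13; (11|13)=-1, (9|13)=+1; (−1)^{0·1·6}·(-1)^1·(+1)^0 = -1.
v=5: a=5^0·(≡2), b=5^-2·(≡1) mod 5; (2|5)=-1, (1|5)=+1; (−1)^{0·-2·2}·(-1)^-2·(+1)^0 = +1.
v=19: a=19^0·(≡7), b=19^1·(≡16) mod 19; (7|19)=+1, (16|19)=+1; (−1)^{0·1·9}·(+1)^1·(+1)^0 = +1.
v=∞: 58 > 0 and -2197559 < 0  ⇒  (a,b)_∞ = +1.
v=29: a=29^1·(≡15), b=29^0·(≡11) mod 29; (15|29)=-1, (11|29)=-1; (−1)^{1·0·14}·(-1)^0·(-1)^1 = -1.
v=41: a=41^0·(≡15), b=41^1·(≡35) mod 41; (15|41)=-1, (35|41)=-1; (−1)^{0·1·20}·(-1)^1·(-1)^0 = -1.
|Ram(58, -2197559)| = 4, even; anisotropic at {13, 29, 31, 41}.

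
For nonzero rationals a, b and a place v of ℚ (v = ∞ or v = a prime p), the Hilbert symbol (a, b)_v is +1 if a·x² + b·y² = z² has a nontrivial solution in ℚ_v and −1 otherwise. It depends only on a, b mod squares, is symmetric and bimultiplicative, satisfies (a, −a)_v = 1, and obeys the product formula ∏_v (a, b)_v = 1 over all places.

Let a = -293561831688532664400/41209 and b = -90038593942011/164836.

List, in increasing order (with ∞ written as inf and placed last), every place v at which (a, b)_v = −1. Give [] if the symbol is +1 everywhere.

Mod squares: a ≡ -741, b ≡ -11. Check v ∈ {∞, 2, 3, 5, 7, 11, 13, 19, 29}.
v=29: a=29^-2·(≡23), b=29^-2·(≡11) mod 29; (23|29)=+1, (11|29)=-1; (−1)^{-2·-2·14}·(+1)^-2·(-1)^-2 = +1.
v=∞: -741 < 0 and -11 < 0  ⇒  (a,b)_∞ = -1.
v=3: a=3^9·(≡2), b=3^8·(≡1) mod 3; (2|3)=-1, (1|3)=+1; (−1)^{9·8·1}·(-1)^8·(+1)^9 = +1.
v=13: a=13^5·(≡6), b=13^4·(≡2) mod 13; (6|13)=-1, (2|13)=-1; (−1)^{5·4·6}·(-1)^4·(-1)^5 = -1.
v=7: a=7^-2·(≡4), b=7^-2·(≡5) mod 7; (4|7)=+1, (5|7)=-1; (−1)^{-2·-2·3}·(+1)^-2·(-1)^-2 = +1.
v=2: v_2(a)=4, v_2(b)=-2; units ≡ 3, 5 (mod 8); ε·ε+αω+βω = 1·0+4·1+-2·1 ≡ 0  ⇒  (a,b)_2 = +1.
v=11: a=11^4·(≡10), b=11^3·(≡6) mod 11; (10|11)=-1, (6|11)=-1; (−1)^{4·3·5}·(-1)^3·(-1)^4 = -1.
v=5: a=5^2·(≡1), b=5^0·(≡4) mod 5; (1|5)=+1, (4|5)=+1; (−1)^{2·0·2}·(+1)^0·(+1)^2 = +1.
v=19: a=19^3·(≡18), b=19^2·(≡3) mod 19; (18|19)=-1, (3|19)=-1; (−1)^{3·2·9}·(-1)^2·(-1)^3 = -1.
(-741, -11 / ℚ) ramifies at {11, 13, 19, ∞}: a division algebra.

[11, 13, 19, inf]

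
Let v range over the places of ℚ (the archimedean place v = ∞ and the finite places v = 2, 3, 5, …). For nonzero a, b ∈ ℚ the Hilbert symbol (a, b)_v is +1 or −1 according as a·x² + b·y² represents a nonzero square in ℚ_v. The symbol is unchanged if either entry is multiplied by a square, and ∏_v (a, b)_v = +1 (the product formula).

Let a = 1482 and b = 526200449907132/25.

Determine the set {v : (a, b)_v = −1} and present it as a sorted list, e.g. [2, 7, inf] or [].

[7, 11, 17, 19]

Mod squares: a ≡ 1482, b ≡ 3927. Check v ∈ {∞, 2, 3, 5, 7, 11, 13, 17, 19}.
v=13: a=13^1·(≡10), b=13^4·(≡1) mod 13; (10|13)=+1, (1|13)=+1; (−1)^{1·4·6}·(+1)^4·(+1)^1 = +1.
v=3: a=3^1·(≡2), b=3^3·(≡1) mod 3; (2|3)=-1, (1|3)=+1; (−1)^{1·3·1}·(-1)^3·(+1)^1 = +1.
v=11: a=11^0·(≡8), b=11^1·(≡1) mod 11; (8|11)=-1, (1|11)=+1; (−1)^{0·1·5}·(-1)^1·(+1)^0 = -1.
v=19: a=19^1·(≡2), b=19^4·(≡8) mod 19; (2|19)=-1, (8|19)=-1; (−1)^{1·4·9}·(-1)^4·(-1)^1 = -1.
v=2: v_2(a)=1, v_2(b)=2; units ≡ 5, 7 (mod 8); ε·ε+αω+βω = 0·1+1·0+2·1 ≡ 0  ⇒  (a,b)_2 = +1.
v=7: a=7^0·(≡5), b=7^1·(≡4) mod 7; (5|7)=-1, (4|7)=+1; (−1)^{0·1·3}·(-1)^1·(+1)^0 = -1.
v=17: a=17^0·(≡3), b=17^1·(≡6) mod 17; (3|17)=-1, (6|17)=-1; (−1)^{0·1·8}·(-1)^1·(-1)^0 = -1.
v=∞: 1482 > 0 and 3927 > 0  ⇒  (a,b)_∞ = +1.
v=5: a=5^0·(≡2), b=5^-2·(≡2) mod 5; (2|5)=-1, (2|5)=-1; (−1)^{0·-2·2}·(-1)^-2·(-1)^0 = +1.
Ram(1482, 3927) = {7, 11, 17, 19}; no ℚ_7-point on the conic.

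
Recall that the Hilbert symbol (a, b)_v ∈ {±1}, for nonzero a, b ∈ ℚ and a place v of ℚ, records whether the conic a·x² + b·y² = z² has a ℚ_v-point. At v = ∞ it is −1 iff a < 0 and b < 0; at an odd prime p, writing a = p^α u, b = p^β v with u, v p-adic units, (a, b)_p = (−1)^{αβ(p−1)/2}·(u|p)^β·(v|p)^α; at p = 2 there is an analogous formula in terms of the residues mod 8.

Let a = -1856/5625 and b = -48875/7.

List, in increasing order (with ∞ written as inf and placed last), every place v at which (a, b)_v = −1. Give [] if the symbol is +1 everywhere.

Mod squares: a ≡ -29, b ≡ -13685. Check v ∈ {∞, 2, 3, 5, 7, 17, 23, 29}.
v=7: a=7^0·(≡5), b=7^-1·(≡6) mod 7; (5|7)=-1, (6|7)=-1; (−1)^{0·-1·3}·(-1)^-1·(-1)^0 = -1.
v=5: a=5^-4·(≡1), b=5^3·(≡2) mod 5; (1|5)=+1, (2|5)=-1; (−1)^{-4·3·2}·(+1)^3·(-1)^-4 = +1.
v=∞: -29 < 0 and -13685 < 0  ⇒  (a,b)_∞ = -1.
v=23: a=23^0·(≡20), b=23^1·(≡2) mod 23; (20|23)=-1, (2|23)=+1; (−1)^{0·1·11}·(-1)^1·(+1)^0 = -1.
v=2: v_2(a)=6, v_2(b)=0; units ≡ 3, 3 (mod 8); ε·ε+αω+βω = 1·1+6·1+0·1 ≡ 1  ⇒  (a,b)_2 = -1.
v=3: a=3^-2·(≡1), b=3^0·(≡1) mod 3; (1|3)=+1, (1|3)=+1; (−1)^{-2·0·1}·(+1)^0·(+1)^-2 = +1.
v=17: a=17^0·(≡10), b=17^1·(≡7) mod 17; (10|17)=-1, (7|17)=-1; (−1)^{0·1·8}·(-1)^1·(-1)^0 = -1.
v=29: a=29^1·(≡6), b=29^0·(≡11) mod 29; (6|29)=+1, (11|29)=-1; (−1)^{1·0·14}·(+1)^0·(-1)^1 = -1.
|Ram(-29, -13685)| = 6, even; anisotropic at {2, 7, 17, 23, 29, ∞}.

[2, 7, 17, 23, 29, inf]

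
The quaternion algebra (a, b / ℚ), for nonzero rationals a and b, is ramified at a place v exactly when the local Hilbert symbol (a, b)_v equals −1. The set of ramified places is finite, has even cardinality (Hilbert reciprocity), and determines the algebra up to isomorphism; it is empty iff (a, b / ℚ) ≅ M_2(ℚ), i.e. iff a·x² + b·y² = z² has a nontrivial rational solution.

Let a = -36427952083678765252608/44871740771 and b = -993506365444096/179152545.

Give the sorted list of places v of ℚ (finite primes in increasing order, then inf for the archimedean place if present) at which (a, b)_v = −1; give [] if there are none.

[2, 5, 13, inf]

(a, b) ≡ (-33, -2145) mod (ℚ^×)²; places V = {2, 3, 5, 7, 11, 13, 17, 19, 23, ∞}.
(a,b)_2: α=18, β=12; u≡7, v≡7 (mod 8); ε(u)ε(v)=1·1, αω(v)=18·0, βω(u)=12·0; sum ≡ 1  ⇒  -1.
(a,b)_13: α=-2, u≡2; β=-1, v≡1 (mod 13); (2|13)=-1, (1|13)=+1; sign (−1)^0·-1^-1·+1^-2 = -1.
(a,b)_7: α=4, u≡2; β=4, v≡4 (mod 7); (2|7)=+1, (4|7)=+1; sign (−1)^0·+1^4·+1^4 = +1.
(a,b)_5: α=0, u≡2; β=-1, v≡1 (mod 5); (2|5)=-1, (1|5)=+1; sign (−1)^0·-1^-1·+1^0 = -1.
(a,b)_19: α=4, u≡11; β=2, v≡8 (mod 19); (11|19)=+1, (8|19)=-1; sign (−1)^0·+1^2·-1^4 = +1.
(a,b)_3: α=1, u≡1; β=-1, v≡2 (mod 3); (1|3)=+1, (2|3)=-1; sign (−1)^1·+1^-1·-1^1 = +1.
(a,b)_11: α=-1, u≡10; β=-1, v≡4 (mod 11); (10|11)=-1, (4|11)=+1; sign (−1)^1·-1^-1·+1^-1 = +1.
(a,b)_∞: sgn(-33)=−, sgn(-2145)=−, so -1.
(a,b)_17: α=-6, u≡13; β=-4, v≡10 (mod 17); (13|17)=+1, (10|17)=-1; sign (−1)^0·+1^-4·-1^-6 = +1.
(a,b)_23: α=6, u≡9; β=4, v≡17 (mod 23); (9|23)=+1, (17|23)=-1; sign (−1)^0·+1^4·-1^6 = +1.
|Ram(-33, -2145)| = 4, even; anisotropic at {2, 5, 13, ∞}.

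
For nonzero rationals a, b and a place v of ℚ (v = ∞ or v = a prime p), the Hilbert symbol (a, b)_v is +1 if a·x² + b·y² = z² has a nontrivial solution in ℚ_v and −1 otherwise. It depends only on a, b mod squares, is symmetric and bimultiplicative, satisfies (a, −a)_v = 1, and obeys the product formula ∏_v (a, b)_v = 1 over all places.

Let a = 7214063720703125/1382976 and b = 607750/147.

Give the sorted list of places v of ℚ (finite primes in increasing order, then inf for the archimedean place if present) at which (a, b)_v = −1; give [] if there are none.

(a, b) ≡ (5, 72930) mod (ℚ^×)²; places V = {2, 3, 5, 7, 11, 13, 17, ∞}.
(a,b)_5: α=13, u≡1; β=3, v≡1 (mod 5); (1|5)=+1, (1|5)=+1; sign (−1)^0·+1^3·+1^13 = +1.
(a,b)_2: α=-6, β=1; u≡5, v≡1 (mod 8); ε(u)ε(v)=0·0, αω(v)=-6·0, βω(u)=1·1; sum ≡ 1  ⇒  -1.
(a,b)_11: α=2, u≡4; β=1, v≡2 (mod 11); (4|11)=+1, (2|11)=-1; sign (−1)^0·+1^1·-1^2 = +1.
(a,b)_13: α=2, u≡6; β=1, v≡7 (mod 13); (6|13)=-1, (7|13)=-1; sign (−1)^0·-1^1·-1^2 = -1.
(a,b)_∞: sgn(5)=+, sgn(72930)=+, so +1.
(a,b)_17: α=2, u≡5; β=1, v≡3 (mod 17); (5|17)=-1, (3|17)=-1; sign (−1)^0·-1^1·-1^2 = -1.
(a,b)_7: α=-4, u≡3; β=-2, v≡1 (mod 7); (3|7)=-1, (1|7)=+1; sign (−1)^0·-1^-2·+1^-4 = +1.
(a,b)_3: α=-2, u≡2; β=-1, v≡1 (mod 3); (2|3)=-1, (1|3)=+1; sign (−1)^0·-1^-1·+1^-2 = -1.
(5, 72930 / ℚ) ramifies at {2, 3, 13, 17}: a division algebra.

[2, 3, 13, 17]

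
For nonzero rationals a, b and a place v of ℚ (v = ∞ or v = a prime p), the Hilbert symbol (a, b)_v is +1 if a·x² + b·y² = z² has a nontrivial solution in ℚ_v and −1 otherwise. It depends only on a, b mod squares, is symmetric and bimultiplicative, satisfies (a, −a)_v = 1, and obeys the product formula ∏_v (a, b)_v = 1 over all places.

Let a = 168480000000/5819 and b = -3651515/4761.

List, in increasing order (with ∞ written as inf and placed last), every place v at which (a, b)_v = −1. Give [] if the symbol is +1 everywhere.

(a, b) ≡ (1430, -35) mod (ℚ^×)²; places V = {2, 3, 5, 7, 11, 13, 17, 19, 23, ∞}.
(a,b)_23: α=-2, u≡9; β=-2, v≡14 (mod 23); (9|23)=+1, (14|23)=-1; sign (−1)^0·+1^-2·-1^-2 = +1.
(a,b)_3: α=4, u≡2; β=-2, v≡1 (mod 3); (2|3)=-1, (1|3)=+1; sign (−1)^0·-1^-2·+1^4 = +1.
(a,b)_11: α=-1, u≡4; β=0, v≡5 (mod 11); (4|11)=+1, (5|11)=+1; sign (−1)^0·+1^0·+1^-1 = +1.
(a,b)_7: α=0, u≡2; β=1, v≡2 (mod 7); (2|7)=+1, (2|7)=+1; sign (−1)^0·+1^1·+1^0 = +1.
(a,b)_2: α=11, β=0; u≡3, v≡5 (mod 8); ε(u)ε(v)=1·0, αω(v)=11·1, βω(u)=0·1; sum ≡ 1  ⇒  -1.
(a,b)_5: α=7, u≡1; β=1, v≡2 (mod 5); (1|5)=+1, (2|5)=-1; sign (−1)^0·+1^1·-1^7 = -1.
(a,b)_∞: sgn(1430)=+, sgn(-35)=−, so +1.
(a,b)_19: α=0, u≡4; β=2, v≡8 (mod 19); (4|19)=+1, (8|19)=-1; sign (−1)^0·+1^2·-1^0 = +1.
(a,b)_17: α=0, u≡1; β=2, v≡13 (mod 17); (1|17)=+1, (13|17)=+1; sign (−1)^0·+1^2·+1^0 = +1.
(a,b)_13: α=1, u≡8; β=0, v≡1 (mod 13); (8|13)=-1, (1|13)=+1; sign (−1)^0·-1^0·+1^1 = +1.
(1430, -35 / ℚ) ramifies at {2, 5}: a division algebra.

[2, 5]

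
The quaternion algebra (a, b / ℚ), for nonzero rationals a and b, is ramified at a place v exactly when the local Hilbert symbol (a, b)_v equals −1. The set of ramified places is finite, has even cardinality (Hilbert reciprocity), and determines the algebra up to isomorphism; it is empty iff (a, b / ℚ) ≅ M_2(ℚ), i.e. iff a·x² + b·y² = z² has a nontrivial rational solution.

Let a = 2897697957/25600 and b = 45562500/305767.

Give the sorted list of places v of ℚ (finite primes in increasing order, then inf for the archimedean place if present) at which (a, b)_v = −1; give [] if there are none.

(a, b) ≡ (357, 7) mod (ℚ^×)²; places V = {2, 3, 5, 7, 11, 17, 19, 37, ∞}.
(a,b)_17: α=1, u≡4; β=0, v≡7 (mod 17); (4|17)=+1, (7|17)=-1; sign (−1)^0·+1^0·-1^1 = -1.
(a,b)_2: α=-10, β=2; u≡5, v≡7 (mod 8); ε(u)ε(v)=0·1, αω(v)=-10·0, βω(u)=2·1; sum ≡ 0  ⇒  +1.
(a,b)_3: α=1, u≡2; β=6, v≡1 (mod 3); (2|3)=-1, (1|3)=+1; sign (−1)^0·-1^6·+1^1 = +1.
(a,b)_19: α=0, u≡13; β=-2, v≡4 (mod 19); (13|19)=-1, (4|19)=+1; sign (−1)^0·-1^-2·+1^0 = +1.
(a,b)_37: α=2, u≡20; β=0, v≡3 (mod 37); (20|37)=-1, (3|37)=+1; sign (−1)^0·-1^0·+1^2 = +1.
(a,b)_∞: sgn(357)=+, sgn(7)=+, so +1.
(a,b)_7: α=3, u≡2; β=-1, v≡4 (mod 7); (2|7)=+1, (4|7)=+1; sign (−1)^1·+1^-1·+1^3 = -1.
(a,b)_11: α=2, u≡5; β=-2, v≡2 (mod 11); (5|11)=+1, (2|11)=-1; sign (−1)^0·+1^-2·-1^2 = +1.
(a,b)_5: α=-2, u≡3; β=6, v≡3 (mod 5); (3|5)=-1, (3|5)=-1; sign (−1)^0·-1^6·-1^-2 = +1.
Ram(357, 7) = {7, 17}; no ℚ_7-point on the conic.

[7, 17]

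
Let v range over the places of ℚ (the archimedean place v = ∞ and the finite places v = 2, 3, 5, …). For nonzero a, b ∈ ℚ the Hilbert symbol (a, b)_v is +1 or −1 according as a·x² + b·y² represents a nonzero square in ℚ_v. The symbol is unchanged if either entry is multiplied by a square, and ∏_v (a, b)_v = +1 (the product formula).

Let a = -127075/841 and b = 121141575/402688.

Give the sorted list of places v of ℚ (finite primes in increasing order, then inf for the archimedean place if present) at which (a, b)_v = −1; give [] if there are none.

[17, 23]

Mod squares: a ≡ -5083, b ≡ 299. Check v ∈ {∞, 2, 3, 5, 11, 13, 17, 23, 29}.
v=11: a=11^0·(≡6), b=11^-2·(≡10) mod 11; (6|11)=-1, (10|11)=-1; (−1)^{0·-2·5}·(-1)^-2·(-1)^0 = +1.
v=29: a=29^-2·(≡3), b=29^0·(≡16) mod 29; (3|29)=-1, (16|29)=+1; (−1)^{-2·0·14}·(-1)^0·(+1)^-2 = +1.
v=13: a=13^1·(≡3), b=13^-1·(≡10) mod 13; (3|13)=+1, (10|13)=+1; (−1)^{1·-1·6}·(+1)^-1·(+1)^1 = +1.
v=5: a=5^2·(≡2), b=5^2·(≡1) mod 5; (2|5)=-1, (1|5)=+1; (−1)^{2·2·2}·(-1)^2·(+1)^2 = +1.
v=2: v_2(a)=0, v_2(b)=-8; units ≡ 5, 3 (mod 8); ε·ε+αω+βω = 0·1+0·1+-8·1 ≡ 0  ⇒  (a,b)_2 = +1.
v=∞: -5083 < 0 and 299 > 0  ⇒  (a,b)_∞ = +1.
v=23: a=23^1·(≡12), b=23^1·(≡12) mod 23; (12|23)=+1, (12|23)=+1; (−1)^{1·1·11}·(+1)^1·(+1)^1 = -1.
v=17: a=17^1·(≡7), b=17^2·(≡12) mod 17; (7|17)=-1, (12|17)=-1; (−1)^{1·2·8}·(-1)^2·(-1)^1 = -1.
v=3: a=3^0·(≡2), b=3^6·(≡2) mod 3; (2|3)=-1, (2|3)=-1; (−1)^{0·6·1}·(-1)^6·(-1)^0 = +1.
(-5083, 299 / ℚ) ramifies at {17, 23}: a division algebra.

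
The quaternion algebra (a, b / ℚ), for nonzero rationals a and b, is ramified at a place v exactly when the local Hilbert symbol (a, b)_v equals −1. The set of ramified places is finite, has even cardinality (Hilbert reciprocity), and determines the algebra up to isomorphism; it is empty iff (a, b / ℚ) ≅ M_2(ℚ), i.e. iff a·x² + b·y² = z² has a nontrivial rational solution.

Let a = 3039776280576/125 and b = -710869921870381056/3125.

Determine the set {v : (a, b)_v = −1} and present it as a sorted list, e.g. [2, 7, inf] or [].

Mod squares: a ≡ 10005, b ≡ -4830. Check v ∈ {∞, 2, 3, 5, 7, 23, 29}.
v=∞: 10005 > 0 and -4830 < 0  ⇒  (a,b)_∞ = +1.
v=23: a=23^1·(≡17), b=23^1·(≡22) mod 23; (17|23)=-1, (22|23)=-1; (−1)^{1·1·11}·(-1)^1·(-1)^1 = -1.
v=29: a=29^3·(≡3), b=29^4·(≡16) mod 29; (3|29)=-1, (16|29)=+1; (−1)^{3·4·14}·(-1)^4·(+1)^3 = +1.
v=7: a=7^2·(≡2), b=7^3·(≡5) mod 7; (2|7)=+1, (5|7)=-1; (−1)^{2·3·3}·(+1)^3·(-1)^2 = +1.
v=3: a=3^3·(≡2), b=3^5·(≡1) mod 3; (2|3)=-1, (1|3)=+1; (−1)^{3·5·1}·(-1)^5·(+1)^3 = +1.
v=2: v_2(a)=12, v_2(b)=19; units ≡ 5, 1 (mod 8); ε·ε+αω+βω = 0·0+12·0+19·1 ≡ 1  ⇒  (a,b)_2 = -1.
v=5: a=5^-3·(≡1), b=5^-5·(≡4) mod 5; (1|5)=+1, (4|5)=+1; (−1)^{-3·-5·2}·(+1)^-5·(+1)^-3 = +1.
|Ram(10005, -4830)| = 2, even; anisotropic at {2, 23}.

[2, 23]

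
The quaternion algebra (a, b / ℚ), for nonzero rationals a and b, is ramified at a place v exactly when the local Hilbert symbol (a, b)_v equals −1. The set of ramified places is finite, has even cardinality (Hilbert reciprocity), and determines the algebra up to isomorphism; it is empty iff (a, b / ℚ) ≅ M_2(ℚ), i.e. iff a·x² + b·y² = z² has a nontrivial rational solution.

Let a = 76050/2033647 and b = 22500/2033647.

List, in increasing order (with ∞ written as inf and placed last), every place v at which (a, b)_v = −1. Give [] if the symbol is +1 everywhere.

Mod squares: a ≡ 14, b ≡ 7. Check v ∈ {∞, 2, 3, 5, 7, 11, 13}.
v=13: a=13^2·(≡12), b=13^0·(≡2) mod 13; (12|13)=+1, (2|13)=-1; (−1)^{2·0·6}·(+1)^0·(-1)^2 = +1.
v=5: a=5^2·(≡1), b=5^4·(≡3) mod 5; (1|5)=+1, (3|5)=-1; (−1)^{2·4·2}·(+1)^4·(-1)^2 = +1.
v=7: a=7^-5·(≡1), b=7^-5·(≡1) mod 7; (1|7)=+1, (1|7)=+1; (−1)^{-5·-5·3}·(+1)^-5·(+1)^-5 = -1.
v=3: a=3^2·(≡2), b=3^2·(≡1) mod 3; (2|3)=-1, (1|3)=+1; (−1)^{2·2·1}·(-1)^2·(+1)^2 = +1.
v=11: a=11^-2·(≡4), b=11^-2·(≡6) mod 11; (4|11)=+1, (6|11)=-1; (−1)^{-2·-2·5}·(+1)^-2·(-1)^-2 = +1.
v=∞: 14 > 0 and 7 > 0  ⇒  (a,b)_∞ = +1.
v=2: v_2(a)=1, v_2(b)=2; units ≡ 7, 7 (mod 8); ε·ε+αω+βω = 1·1+1·0+2·0 ≡ 1  ⇒  (a,b)_2 = -1.
(14, 7 / ℚ) ramifies at {2, 7}: a division algebra.

[2, 7]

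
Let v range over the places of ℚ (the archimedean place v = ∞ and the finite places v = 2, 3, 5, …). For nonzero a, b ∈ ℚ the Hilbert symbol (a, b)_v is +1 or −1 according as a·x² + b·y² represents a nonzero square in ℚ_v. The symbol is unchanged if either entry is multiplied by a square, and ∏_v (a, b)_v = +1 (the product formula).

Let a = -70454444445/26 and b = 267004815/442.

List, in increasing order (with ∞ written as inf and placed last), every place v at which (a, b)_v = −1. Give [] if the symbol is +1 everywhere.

Mod squares: a ≡ -27170, b ≡ 223092870. Check v ∈ {∞, 2, 3, 5, 7, 11, 13, 17, 19, 23}.
v=7: a=7^2·(≡2), b=7^1·(≡6) mod 7; (2|7)=+1, (6|7)=-1; (−1)^{2·1·3}·(+1)^1·(-1)^2 = +1.
v=∞: -27170 < 0 and 223092870 > 0  ⇒  (a,b)_∞ = +1.
v=13: a=13^-1·(≡9), b=13^-1·(≡8) mod 13; (9|13)=+1, (8|13)=-1; (−1)^{-1·-1·6}·(+1)^-1·(-1)^-1 = -1.
v=3: a=3^2·(≡1), b=3^1·(≡2) mod 3; (1|3)=+1, (2|3)=-1; (−1)^{2·1·1}·(+1)^1·(-1)^2 = +1.
v=2: v_2(a)=-1, v_2(b)=-1; units ≡ 7, 3 (mod 8); ε·ε+αω+βω = 1·1+-1·1+-1·0 ≡ 0  ⇒  (a,b)_2 = +1.
v=19: a=19^1·(≡8), b=19^1·(≡2) mod 19; (8|19)=-1, (2|19)=-1; (−1)^{1·1·9}·(-1)^1·(-1)^1 = -1.
v=11: a=11^1·(≡3), b=11^1·(≡2) mod 11; (3|11)=+1, (2|11)=-1; (−1)^{1·1·5}·(+1)^1·(-1)^1 = +1.
v=5: a=5^1·(≡1), b=5^1·(≡4) mod 5; (1|5)=+1, (4|5)=+1; (−1)^{1·1·2}·(+1)^1·(+1)^1 = +1.
v=17: a=17^2·(≡15), b=17^-1·(≡3) mod 17; (15|17)=+1, (3|17)=-1; (−1)^{2·-1·8}·(+1)^-1·(-1)^2 = +1.
v=23: a=23^2·(≡3), b=23^3·(≡19) mod 23; (3|23)=+1, (19|23)=-1; (−1)^{2·3·11}·(+1)^3·(-1)^2 = +1.
(-27170, 223092870 / ℚ) ramifies at {13, 19}: a division algebra.

[13, 19]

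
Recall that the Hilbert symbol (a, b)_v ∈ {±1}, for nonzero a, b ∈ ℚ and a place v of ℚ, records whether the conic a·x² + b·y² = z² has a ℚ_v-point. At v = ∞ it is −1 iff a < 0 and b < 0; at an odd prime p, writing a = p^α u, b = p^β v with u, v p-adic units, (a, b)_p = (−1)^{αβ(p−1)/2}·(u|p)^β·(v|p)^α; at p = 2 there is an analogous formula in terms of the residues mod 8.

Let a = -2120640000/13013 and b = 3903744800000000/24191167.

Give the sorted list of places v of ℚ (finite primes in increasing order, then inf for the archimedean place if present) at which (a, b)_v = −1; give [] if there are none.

[3, 7]

Mod squares: a ≡ -462, b ≡ 14. Check v ∈ {∞, 2, 3, 5, 7, 11, 13, 47}.
v=13: a=13^-2·(≡11), b=13^-4·(≡10) mod 13; (11|13)=-1, (10|13)=+1; (−1)^{-2·-4·6}·(-1)^-4·(+1)^-2 = +1.
v=2: v_2(a)=9, v_2(b)=11; units ≡ 1, 7 (mod 8); ε·ε+αω+βω = 0·1+9·0+11·0 ≡ 0  ⇒  (a,b)_2 = +1.
v=11: a=11^-1·(≡10), b=11^-2·(≡5) mod 11; (10|11)=-1, (5|11)=+1; (−1)^{-1·-2·5}·(-1)^-2·(+1)^-1 = +1.
v=7: a=7^-1·(≡1), b=7^-1·(≡2) mod 7; (1|7)=+1, (2|7)=+1; (−1)^{-1·-1·3}·(+1)^-1·(+1)^-1 = -1.
v=∞: -462 < 0 and 14 > 0  ⇒  (a,b)_∞ = +1.
v=5: a=5^4·(≡2), b=5^8·(≡4) mod 5; (2|5)=-1, (4|5)=+1; (−1)^{4·8·2}·(-1)^8·(+1)^4 = +1.
v=3: a=3^1·(≡2), b=3^0·(≡2) mod 3; (2|3)=-1, (2|3)=-1; (−1)^{1·0·1}·(-1)^0·(-1)^1 = -1.
v=47: a=47^2·(≡12), b=47^4·(≡42) mod 47; (12|47)=+1, (42|47)=+1; (−1)^{2·4·23}·(+1)^4·(+1)^2 = +1.
(-462, 14 / ℚ) ramifies at {3, 7}: a division algebra.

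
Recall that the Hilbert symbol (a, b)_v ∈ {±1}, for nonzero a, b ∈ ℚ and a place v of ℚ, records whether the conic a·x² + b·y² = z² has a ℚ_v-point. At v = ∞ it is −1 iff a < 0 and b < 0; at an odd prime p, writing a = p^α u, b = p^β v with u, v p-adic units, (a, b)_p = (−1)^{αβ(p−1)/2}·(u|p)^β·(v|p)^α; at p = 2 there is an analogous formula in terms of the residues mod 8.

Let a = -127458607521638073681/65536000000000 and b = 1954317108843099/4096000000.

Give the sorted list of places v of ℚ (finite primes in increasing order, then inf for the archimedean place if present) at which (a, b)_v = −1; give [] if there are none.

Mod squares: a ≡ -46410, b ≡ 51051. Check v ∈ {∞, 2, 3, 5, 7, 11, 13, 17}.
v=3: a=3^3·(≡1), b=3^3·(≡1) mod 3; (1|3)=+1, (1|3)=+1; (−1)^{3·3·1}·(+1)^3·(+1)^3 = -1.
v=∞: -46410 < 0 and 51051 > 0  ⇒  (a,b)_∞ = +1.
v=17: a=17^1·(≡11), b=17^1·(≡5) mod 17; (11|17)=-1, (5|17)=-1; (−1)^{1·1·8}·(-1)^1·(-1)^1 = +1.
v=5: a=5^-9·(≡2), b=5^-6·(≡1) mod 5; (2|5)=-1, (1|5)=+1; (−1)^{-9·-6·2}·(-1)^-6·(+1)^-9 = +1.
v=7: a=7^7·(≡6), b=7^5·(≡5) mod 7; (6|7)=-1, (5|7)=-1; (−1)^{7·5·3}·(-1)^5·(-1)^7 = -1.
v=11: a=11^10·(≡7), b=11^7·(≡7) mod 11; (7|11)=-1, (7|11)=-1; (−1)^{10·7·5}·(-1)^7·(-1)^10 = -1.
v=2: v_2(a)=-25, v_2(b)=-18; units ≡ 3, 3 (mod 8); ε·ε+αω+βω = 1·1+-25·1+-18·1 ≡ 0  ⇒  (a,b)_2 = +1.
v=13: a=13^1·(≡2), b=13^1·(≡10) mod 13; (2|13)=-1, (10|13)=+1; (−1)^{1·1·6}·(-1)^1·(+1)^1 = -1.
|Ram(-46410, 51051)| = 4, even; anisotropic at {3, 7, 11, 13}.

[3, 7, 11, 13]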